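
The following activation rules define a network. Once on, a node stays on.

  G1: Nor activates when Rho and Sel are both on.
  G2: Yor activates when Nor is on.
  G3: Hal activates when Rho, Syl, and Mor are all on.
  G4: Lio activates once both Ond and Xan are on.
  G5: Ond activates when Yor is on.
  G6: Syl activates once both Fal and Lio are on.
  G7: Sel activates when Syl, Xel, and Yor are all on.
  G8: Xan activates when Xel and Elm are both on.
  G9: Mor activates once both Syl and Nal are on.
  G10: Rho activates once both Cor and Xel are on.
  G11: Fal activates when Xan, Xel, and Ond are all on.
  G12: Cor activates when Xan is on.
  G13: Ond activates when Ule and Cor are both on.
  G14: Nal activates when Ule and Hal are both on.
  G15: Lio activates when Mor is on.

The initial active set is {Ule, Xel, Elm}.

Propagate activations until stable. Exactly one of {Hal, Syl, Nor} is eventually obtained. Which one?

Syl

G8: Xel and Elm on → Xan on.
G12: Xan on → Cor on.
Ule and Cor are on, so Ond activates (G13).
Ond and Xan are on, so Lio activates (G4).
Xan, Xel, and Ond are on, so Fal activates (G11).
Fal and Lio are on, so Syl activates (G6).
Nor would need Rho and Sel (G1), but Sel never turns on. Hal would need Rho, Syl, and Mor (G3), but Mor never turns on.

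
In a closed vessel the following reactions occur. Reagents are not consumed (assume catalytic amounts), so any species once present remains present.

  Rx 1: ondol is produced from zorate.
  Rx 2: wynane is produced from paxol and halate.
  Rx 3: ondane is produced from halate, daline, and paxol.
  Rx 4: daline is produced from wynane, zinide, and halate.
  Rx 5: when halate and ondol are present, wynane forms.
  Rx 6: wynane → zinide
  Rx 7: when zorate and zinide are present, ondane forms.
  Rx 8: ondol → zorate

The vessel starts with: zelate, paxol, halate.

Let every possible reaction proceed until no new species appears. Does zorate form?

No

zorate would need ondol (Rx 8), but ondol never forms.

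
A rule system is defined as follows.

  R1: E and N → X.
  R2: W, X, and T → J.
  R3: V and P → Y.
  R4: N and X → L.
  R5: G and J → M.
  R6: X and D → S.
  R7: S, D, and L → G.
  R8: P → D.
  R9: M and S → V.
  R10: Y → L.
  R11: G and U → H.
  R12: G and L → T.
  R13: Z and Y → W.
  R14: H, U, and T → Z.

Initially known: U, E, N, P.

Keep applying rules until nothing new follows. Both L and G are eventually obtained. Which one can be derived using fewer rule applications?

L

L: E and N hold, so X follows (R1). N and X hold, so L follows (R4). [2 rule applications]
G: From P, R8 gives D. From E and N, R1 gives X. X and D hold, so S follows (R6). From N and X, R4 gives L. S, D, and L hold, so G follows (R7). [5 rule applications]
L needs fewer.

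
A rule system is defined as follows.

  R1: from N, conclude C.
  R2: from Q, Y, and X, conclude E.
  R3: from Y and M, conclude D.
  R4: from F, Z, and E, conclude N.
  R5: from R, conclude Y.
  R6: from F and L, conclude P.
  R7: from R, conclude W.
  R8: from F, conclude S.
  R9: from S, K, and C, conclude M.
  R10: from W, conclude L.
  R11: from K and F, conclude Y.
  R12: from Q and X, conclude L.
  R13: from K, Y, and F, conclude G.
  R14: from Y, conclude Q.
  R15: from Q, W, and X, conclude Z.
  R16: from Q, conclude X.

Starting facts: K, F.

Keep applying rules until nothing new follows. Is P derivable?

Yes

From K and F, R11 gives Y.
Y holds, so Q follows (R14).
From Q, R16 gives X.
From Q and X, R12 gives L.
F and L hold, so P follows (R6).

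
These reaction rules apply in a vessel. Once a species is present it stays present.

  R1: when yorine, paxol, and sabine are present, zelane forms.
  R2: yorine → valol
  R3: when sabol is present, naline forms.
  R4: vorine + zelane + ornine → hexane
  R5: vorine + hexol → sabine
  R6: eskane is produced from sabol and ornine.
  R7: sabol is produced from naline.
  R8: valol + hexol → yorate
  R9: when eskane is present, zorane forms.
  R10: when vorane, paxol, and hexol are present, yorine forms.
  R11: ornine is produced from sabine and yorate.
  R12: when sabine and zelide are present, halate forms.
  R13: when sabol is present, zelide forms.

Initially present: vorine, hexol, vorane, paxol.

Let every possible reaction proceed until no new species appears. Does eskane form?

No

eskane would need sabol and ornine (R6), but sabol never forms.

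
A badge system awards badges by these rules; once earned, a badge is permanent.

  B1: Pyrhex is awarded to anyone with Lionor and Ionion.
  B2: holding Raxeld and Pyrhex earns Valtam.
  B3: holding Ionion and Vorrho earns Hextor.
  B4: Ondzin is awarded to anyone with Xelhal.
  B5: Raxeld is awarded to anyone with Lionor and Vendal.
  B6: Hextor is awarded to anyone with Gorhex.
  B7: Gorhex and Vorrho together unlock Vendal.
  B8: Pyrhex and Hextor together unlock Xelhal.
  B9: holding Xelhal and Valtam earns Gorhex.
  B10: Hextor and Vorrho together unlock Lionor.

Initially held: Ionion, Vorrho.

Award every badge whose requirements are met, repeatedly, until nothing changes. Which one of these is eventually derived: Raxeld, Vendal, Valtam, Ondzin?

Ondzin

With Ionion and Vorrho, Hextor is earned (B3).
With Hextor and Vorrho, Lionor is earned (B10).
With Lionor and Ionion, Pyrhex is earned (B1).
With Pyrhex and Hextor, Xelhal is earned (B8).
With Xelhal, Ondzin is earned (B4).
Vendal would need Gorhex and Vorrho (B7), but Gorhex is never earned. Raxeld would need Lionor and Vendal (B5), but Vendal is never earned. Valtam would need Raxeld and Pyrhex (B2), but Raxeld is never earned.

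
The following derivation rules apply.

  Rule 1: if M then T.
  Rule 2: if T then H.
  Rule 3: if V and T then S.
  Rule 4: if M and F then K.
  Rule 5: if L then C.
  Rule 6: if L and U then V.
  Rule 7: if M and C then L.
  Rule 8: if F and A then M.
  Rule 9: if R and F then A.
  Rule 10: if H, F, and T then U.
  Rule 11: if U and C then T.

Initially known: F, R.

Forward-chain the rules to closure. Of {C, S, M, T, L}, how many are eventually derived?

2

R and F hold, so A follows (Rule 9).
F and A hold, so M follows (Rule 8).
M holds, so T follows (Rule 1).
C would need L (Rule 5), but L is never established.
S would need V and T (Rule 3), but V is never established.
M: reached.
T: reached.
L would need M and C (Rule 7), but C is never established.
Reached: M and T — 2 of the 5.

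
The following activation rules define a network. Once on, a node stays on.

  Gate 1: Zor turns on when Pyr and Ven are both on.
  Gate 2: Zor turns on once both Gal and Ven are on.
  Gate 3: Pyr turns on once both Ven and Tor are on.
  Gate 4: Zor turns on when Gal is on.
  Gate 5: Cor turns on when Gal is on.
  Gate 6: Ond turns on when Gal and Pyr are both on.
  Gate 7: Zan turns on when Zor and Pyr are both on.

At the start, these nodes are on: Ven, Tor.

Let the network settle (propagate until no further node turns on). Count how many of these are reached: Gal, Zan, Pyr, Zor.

Ven and Tor are on, so Pyr turns on (Gate 3).
Gate 1: Pyr and Ven on → Zor on.
Zor and Pyr are on, so Zan turns on (Gate 7).
No rule produces Gal, and it is not given.
Zan: reached.
Pyr: reached.
Zor: reached.
Reached: Zan, Pyr, and Zor — 3 of the 4.

3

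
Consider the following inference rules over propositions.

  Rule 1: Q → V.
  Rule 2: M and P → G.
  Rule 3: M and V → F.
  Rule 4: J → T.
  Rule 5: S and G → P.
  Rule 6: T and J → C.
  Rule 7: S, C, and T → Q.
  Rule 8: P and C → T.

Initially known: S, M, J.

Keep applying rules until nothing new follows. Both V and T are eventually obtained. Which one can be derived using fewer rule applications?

T: J holds, so T follows (Rule 4). [1 rule application]
V: From J, Rule 4 gives T. From T and J, Rule 6 gives C. From S, C, and T, Rule 7 gives Q. Q holds, so V follows (Rule 1). [4 rule applications]
T needs fewer.

T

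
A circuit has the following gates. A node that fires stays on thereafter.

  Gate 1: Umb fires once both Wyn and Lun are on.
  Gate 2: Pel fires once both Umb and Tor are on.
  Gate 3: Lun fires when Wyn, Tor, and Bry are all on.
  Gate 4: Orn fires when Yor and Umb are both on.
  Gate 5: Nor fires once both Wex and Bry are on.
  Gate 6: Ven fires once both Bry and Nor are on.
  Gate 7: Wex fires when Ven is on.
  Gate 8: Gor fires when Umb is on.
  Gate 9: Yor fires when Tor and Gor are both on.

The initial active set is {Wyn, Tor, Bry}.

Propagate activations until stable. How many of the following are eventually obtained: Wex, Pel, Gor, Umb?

Gate 3: Wyn, Tor, and Bry on → Lun on.
Wyn and Lun are on, so Umb fires (Gate 1).
Umb is on, so Gor fires (Gate 8).
Gate 2: Umb and Tor on → Pel on.
Wex would need Ven (Gate 7), but Ven never turns on.
Pel: reached.
Gor: reached.
Umb: reached.
Reached: Pel, Gor, and Umb — 3 of the 4.

3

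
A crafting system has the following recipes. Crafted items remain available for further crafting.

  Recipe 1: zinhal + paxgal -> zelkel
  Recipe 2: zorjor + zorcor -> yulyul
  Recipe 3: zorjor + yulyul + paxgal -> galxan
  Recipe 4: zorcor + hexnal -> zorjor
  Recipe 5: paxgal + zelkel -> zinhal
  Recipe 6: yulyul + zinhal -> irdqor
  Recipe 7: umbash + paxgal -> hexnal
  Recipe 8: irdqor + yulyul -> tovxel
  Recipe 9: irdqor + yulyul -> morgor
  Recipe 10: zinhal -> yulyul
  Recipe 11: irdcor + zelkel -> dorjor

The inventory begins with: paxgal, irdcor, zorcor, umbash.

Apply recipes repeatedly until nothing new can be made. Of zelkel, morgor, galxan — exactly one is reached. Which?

umbash + paxgal -> hexnal (Recipe 7).
zorcor + hexnal -> zorjor (Recipe 4).
zorjor + zorcor -> yulyul (Recipe 2).
zorjor + yulyul + paxgal -> galxan (Recipe 3).
zelkel would need zinhal and paxgal (Recipe 1), but zinhal is never obtained. morgor would need irdqor and yulyul (Recipe 9), but irdqor is never obtained.

galxan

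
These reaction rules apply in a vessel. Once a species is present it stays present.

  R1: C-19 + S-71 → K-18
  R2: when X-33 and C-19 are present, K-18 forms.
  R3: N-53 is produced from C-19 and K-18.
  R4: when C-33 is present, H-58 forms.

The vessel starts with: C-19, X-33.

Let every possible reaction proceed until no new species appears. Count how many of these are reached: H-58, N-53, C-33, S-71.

X-33 and C-19 present → K-18 forms (R2).
C-19 and K-18 present → N-53 forms (R3).
H-58 would need C-33 (R4), but C-33 never forms.
N-53: reached.
No rule produces C-33, and it is not given.
No rule produces S-71, and it is not given.
Reached: N-53 — 1 of the 4.

1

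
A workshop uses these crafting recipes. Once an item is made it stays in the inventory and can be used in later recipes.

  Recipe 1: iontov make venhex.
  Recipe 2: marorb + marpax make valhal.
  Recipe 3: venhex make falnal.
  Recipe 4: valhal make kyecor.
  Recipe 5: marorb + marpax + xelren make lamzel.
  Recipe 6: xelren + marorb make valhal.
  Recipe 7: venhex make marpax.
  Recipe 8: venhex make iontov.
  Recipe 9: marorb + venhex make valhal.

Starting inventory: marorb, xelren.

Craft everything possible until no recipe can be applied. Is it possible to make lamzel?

lamzel would need marorb, marpax, and xelren (Recipe 5), but marpax is never obtained.

No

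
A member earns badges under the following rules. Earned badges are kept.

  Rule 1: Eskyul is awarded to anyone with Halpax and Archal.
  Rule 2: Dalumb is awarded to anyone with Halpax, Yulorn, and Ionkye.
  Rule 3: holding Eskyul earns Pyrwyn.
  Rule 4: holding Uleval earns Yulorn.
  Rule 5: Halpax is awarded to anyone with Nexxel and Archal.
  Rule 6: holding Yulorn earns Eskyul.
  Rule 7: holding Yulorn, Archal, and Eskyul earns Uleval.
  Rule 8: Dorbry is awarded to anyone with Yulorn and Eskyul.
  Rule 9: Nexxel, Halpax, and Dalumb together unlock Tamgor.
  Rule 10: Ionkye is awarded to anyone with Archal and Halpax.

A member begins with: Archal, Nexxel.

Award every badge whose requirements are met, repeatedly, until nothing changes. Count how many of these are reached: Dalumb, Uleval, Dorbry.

Dalumb would need Halpax, Yulorn, and Ionkye (Rule 2), but Yulorn is never earned.
Uleval would need Yulorn, Archal, and Eskyul (Rule 7), but Yulorn is never earned.
Dorbry would need Yulorn and Eskyul (Rule 8), but Yulorn is never earned.
None of the 3 are reached.

0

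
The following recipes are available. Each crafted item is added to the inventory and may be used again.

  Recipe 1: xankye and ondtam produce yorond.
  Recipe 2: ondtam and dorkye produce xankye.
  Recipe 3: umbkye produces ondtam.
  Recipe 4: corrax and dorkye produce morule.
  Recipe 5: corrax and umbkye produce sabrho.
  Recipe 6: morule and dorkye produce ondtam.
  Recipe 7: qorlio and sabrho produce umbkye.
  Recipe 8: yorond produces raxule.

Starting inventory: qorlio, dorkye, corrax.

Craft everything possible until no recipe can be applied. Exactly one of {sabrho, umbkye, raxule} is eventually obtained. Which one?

corrax and dorkye → morule (Recipe 4).
morule and dorkye → ondtam (Recipe 6).
ondtam and dorkye → xankye (Recipe 2).
xankye and ondtam → yorond (Recipe 1).
Using Recipe 8, yorond makes raxule.
umbkye would need qorlio and sabrho (Recipe 7), but sabrho is never obtained. sabrho would need corrax and umbkye (Recipe 5), but umbkye is never obtained.

raxule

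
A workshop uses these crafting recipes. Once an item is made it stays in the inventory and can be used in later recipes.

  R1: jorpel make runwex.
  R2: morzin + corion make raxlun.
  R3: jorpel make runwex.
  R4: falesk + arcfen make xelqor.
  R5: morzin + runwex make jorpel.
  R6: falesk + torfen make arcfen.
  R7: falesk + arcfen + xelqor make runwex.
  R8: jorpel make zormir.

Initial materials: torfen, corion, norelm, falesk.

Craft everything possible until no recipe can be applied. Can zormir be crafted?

zormir would need jorpel (R8), but jorpel is never obtained.

No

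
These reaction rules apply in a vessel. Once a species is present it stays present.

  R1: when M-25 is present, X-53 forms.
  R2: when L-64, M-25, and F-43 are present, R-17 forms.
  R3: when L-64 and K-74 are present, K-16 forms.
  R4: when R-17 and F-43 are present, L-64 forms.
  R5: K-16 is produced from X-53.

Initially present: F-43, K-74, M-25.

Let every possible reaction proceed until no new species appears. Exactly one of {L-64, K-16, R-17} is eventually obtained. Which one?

K-16

M-25 present → X-53 forms (R1).
X-53 present → K-16 forms (R5).
L-64 would need R-17 and F-43 (R4), but R-17 never forms. R-17 would need L-64, M-25, and F-43 (R2), but L-64 never forms.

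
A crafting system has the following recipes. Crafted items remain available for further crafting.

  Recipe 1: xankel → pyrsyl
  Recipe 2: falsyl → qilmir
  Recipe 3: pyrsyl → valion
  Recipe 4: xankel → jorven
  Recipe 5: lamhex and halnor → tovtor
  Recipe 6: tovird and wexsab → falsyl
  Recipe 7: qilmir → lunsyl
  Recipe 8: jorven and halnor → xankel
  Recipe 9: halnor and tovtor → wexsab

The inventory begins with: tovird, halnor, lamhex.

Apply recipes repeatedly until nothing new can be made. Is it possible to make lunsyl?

Yes

Using Recipe 5, lamhex and halnor make tovtor.
Using Recipe 9, halnor and tovtor make wexsab.
tovird and wexsab → falsyl (Recipe 6).
Using Recipe 2, falsyl makes qilmir.
Using Recipe 7, qilmir makes lunsyl.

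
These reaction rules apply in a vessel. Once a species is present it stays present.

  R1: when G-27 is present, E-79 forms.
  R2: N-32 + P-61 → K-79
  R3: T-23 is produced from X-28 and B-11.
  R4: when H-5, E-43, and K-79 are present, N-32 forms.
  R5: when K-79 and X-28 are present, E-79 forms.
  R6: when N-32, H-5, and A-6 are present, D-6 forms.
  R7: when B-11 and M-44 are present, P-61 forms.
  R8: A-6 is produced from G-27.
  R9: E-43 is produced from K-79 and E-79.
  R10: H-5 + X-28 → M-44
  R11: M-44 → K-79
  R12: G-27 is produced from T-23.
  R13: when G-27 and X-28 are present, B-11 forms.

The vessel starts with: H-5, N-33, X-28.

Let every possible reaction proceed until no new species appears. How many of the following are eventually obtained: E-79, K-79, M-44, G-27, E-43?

H-5 and X-28 present → M-44 forms (R10).
M-44 present → K-79 forms (R11).
K-79 and X-28 present → E-79 forms (R5).
K-79 and E-79 present → E-43 forms (R9).
E-79: reached.
K-79: reached.
M-44: reached.
G-27 would need T-23 (R12), but T-23 never forms.
E-43: reached.
Reached: E-79, K-79, M-44, and E-43 — 4 of the 5.

4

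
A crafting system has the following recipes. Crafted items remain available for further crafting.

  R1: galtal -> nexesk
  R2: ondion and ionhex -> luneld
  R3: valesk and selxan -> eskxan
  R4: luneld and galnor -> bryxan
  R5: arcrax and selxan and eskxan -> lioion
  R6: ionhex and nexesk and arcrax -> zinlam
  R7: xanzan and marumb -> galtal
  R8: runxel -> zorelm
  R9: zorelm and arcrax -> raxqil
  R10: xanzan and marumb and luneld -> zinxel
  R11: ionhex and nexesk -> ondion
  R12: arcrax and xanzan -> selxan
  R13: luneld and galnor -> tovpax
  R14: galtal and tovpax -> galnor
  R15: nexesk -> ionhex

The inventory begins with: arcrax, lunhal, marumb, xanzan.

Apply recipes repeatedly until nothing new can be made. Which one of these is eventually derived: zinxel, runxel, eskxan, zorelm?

zinxel

xanzan and marumb -> galtal (R7).
galtal -> nexesk (R1).
nexesk -> ionhex (R15).
Using R11, ionhex and nexesk make ondion.
Using R2, ondion and ionhex make luneld.
Using R10, xanzan, marumb, and luneld make zinxel.
eskxan would need valesk and selxan (R3), but valesk is never obtained. No rule produces runxel, and it is not given. zorelm would need runxel (R8), but runxel is never obtained.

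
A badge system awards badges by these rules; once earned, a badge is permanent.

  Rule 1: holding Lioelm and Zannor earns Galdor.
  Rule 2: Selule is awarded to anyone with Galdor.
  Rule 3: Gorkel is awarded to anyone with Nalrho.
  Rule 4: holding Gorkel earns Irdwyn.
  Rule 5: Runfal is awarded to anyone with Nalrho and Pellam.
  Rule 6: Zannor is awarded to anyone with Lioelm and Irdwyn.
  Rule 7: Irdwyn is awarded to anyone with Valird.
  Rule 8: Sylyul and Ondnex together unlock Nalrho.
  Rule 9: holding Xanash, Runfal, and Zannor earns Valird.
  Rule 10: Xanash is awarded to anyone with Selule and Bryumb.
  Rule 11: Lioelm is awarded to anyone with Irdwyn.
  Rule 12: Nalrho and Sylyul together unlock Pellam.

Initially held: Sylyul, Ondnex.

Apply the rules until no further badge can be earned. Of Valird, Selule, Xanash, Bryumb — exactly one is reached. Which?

Selule

With Sylyul and Ondnex, Nalrho is earned (Rule 8).
With Nalrho, Gorkel is earned (Rule 3).
With Gorkel, Irdwyn is earned (Rule 4).
With Irdwyn, Lioelm is earned (Rule 11).
With Lioelm and Irdwyn, Zannor is earned (Rule 6).
With Lioelm and Zannor, Galdor is earned (Rule 1).
With Galdor, Selule is earned (Rule 2).
No rule produces Bryumb, and it is not given. Valird would need Xanash, Runfal, and Zannor (Rule 9), but Xanash is never earned. Xanash would need Selule and Bryumb (Rule 10), but Bryumb is never earned.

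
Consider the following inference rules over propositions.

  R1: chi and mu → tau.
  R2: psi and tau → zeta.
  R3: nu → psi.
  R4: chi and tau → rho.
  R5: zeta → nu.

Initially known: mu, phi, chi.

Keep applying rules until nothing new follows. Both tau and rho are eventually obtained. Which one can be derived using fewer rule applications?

tau

tau: chi and mu hold, so tau follows (R1). [1 rule application]
rho: From chi and mu, R1 gives tau. From chi and tau, R4 gives rho. [2 rule applications]
tau needs fewer.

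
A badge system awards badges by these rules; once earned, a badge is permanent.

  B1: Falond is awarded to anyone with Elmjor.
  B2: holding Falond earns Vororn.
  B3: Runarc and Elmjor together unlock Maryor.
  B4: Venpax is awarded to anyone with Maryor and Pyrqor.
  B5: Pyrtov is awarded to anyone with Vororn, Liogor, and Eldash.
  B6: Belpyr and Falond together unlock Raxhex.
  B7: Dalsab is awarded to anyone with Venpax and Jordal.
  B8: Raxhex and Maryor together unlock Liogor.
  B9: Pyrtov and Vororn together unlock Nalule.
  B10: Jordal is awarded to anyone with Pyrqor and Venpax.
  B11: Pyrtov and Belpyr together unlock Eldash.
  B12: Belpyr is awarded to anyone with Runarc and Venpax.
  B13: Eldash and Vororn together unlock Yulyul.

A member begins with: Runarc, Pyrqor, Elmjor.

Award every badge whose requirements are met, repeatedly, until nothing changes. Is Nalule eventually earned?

Nalule would need Pyrtov and Vororn (B9), but Pyrtov is never earned.

No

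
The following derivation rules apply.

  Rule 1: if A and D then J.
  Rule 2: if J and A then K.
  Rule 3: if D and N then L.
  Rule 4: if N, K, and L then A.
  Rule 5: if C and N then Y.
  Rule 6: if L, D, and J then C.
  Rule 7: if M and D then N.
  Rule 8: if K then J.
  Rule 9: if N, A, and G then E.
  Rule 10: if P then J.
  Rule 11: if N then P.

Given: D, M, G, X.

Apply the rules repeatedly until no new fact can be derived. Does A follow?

A would need N, K, and L (Rule 4), but K is never established.

No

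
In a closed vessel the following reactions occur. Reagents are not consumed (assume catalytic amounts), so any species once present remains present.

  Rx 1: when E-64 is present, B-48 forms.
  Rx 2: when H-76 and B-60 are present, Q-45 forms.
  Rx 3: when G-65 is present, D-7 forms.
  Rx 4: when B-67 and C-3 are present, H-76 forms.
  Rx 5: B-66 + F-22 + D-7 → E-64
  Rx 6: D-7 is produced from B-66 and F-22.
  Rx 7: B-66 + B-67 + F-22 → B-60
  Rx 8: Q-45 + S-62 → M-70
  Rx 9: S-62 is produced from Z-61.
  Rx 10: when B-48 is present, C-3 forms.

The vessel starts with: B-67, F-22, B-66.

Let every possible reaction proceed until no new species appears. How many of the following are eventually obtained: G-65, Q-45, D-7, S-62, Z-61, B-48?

B-66, B-67, and F-22 present → B-60 forms (Rx 7).
B-66 and F-22 present → D-7 forms (Rx 6).
B-66, F-22, and D-7 present → E-64 forms (Rx 5).
E-64 present → B-48 forms (Rx 1).
B-48 present → C-3 forms (Rx 10).
B-67 and C-3 present → H-76 forms (Rx 4).
H-76 and B-60 present → Q-45 forms (Rx 2).
No rule produces G-65, and it is not given.
Q-45: reached.
D-7: reached.
S-62 would need Z-61 (Rx 9), but Z-61 never forms.
No rule produces Z-61, and it is not given.
B-48: reached.
Reached: Q-45, D-7, and B-48 — 3 of the 6.

3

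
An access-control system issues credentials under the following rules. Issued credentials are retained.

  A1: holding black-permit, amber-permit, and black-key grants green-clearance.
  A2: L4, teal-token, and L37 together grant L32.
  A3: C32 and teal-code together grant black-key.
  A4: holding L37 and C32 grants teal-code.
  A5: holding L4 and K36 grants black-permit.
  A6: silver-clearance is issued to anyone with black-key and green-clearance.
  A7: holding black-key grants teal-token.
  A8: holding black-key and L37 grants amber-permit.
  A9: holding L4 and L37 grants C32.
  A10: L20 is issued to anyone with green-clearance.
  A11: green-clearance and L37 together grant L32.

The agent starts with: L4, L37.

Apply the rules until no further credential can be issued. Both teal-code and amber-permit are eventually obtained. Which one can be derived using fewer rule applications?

teal-code

teal-code: Holding L4 and L37 grants C32 (A9). Holding L37 and C32 grants teal-code (A4). [2 rule applications]
amber-permit: Holding L4 and L37 grants C32 (A9). Holding L37 and C32 grants teal-code (A4). Holding C32 and teal-code grants black-key (A3). Holding black-key and L37 grants amber-permit (A8). [4 rule applications]
teal-code needs fewer.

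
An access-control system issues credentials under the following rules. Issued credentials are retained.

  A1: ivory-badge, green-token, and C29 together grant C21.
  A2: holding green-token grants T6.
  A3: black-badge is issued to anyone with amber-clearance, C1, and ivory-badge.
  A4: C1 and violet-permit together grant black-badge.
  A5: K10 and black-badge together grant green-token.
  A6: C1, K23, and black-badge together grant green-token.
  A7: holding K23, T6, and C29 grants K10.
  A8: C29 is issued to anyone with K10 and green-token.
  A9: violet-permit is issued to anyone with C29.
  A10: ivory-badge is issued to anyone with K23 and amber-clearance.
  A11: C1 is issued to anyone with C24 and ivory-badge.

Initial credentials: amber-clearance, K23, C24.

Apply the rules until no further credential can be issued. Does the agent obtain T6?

Holding K23 and amber-clearance grants ivory-badge (A10).
Holding C24 and ivory-badge grants C1 (A11).
Holding amber-clearance, C1, and ivory-badge grants black-badge (A3).
Holding C1, K23, and black-badge grants green-token (A6).
Holding green-token grants T6 (A2).

Yes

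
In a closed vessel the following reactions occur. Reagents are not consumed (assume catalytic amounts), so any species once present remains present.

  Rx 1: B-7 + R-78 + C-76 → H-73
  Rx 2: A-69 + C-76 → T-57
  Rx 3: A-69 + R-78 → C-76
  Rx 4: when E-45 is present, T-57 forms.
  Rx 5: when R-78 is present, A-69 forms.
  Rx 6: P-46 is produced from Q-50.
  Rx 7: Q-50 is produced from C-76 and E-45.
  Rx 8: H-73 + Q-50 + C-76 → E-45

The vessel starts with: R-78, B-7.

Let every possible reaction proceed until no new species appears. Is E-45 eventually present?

E-45 would need H-73, Q-50, and C-76 (Rx 8), but Q-50 never forms.

No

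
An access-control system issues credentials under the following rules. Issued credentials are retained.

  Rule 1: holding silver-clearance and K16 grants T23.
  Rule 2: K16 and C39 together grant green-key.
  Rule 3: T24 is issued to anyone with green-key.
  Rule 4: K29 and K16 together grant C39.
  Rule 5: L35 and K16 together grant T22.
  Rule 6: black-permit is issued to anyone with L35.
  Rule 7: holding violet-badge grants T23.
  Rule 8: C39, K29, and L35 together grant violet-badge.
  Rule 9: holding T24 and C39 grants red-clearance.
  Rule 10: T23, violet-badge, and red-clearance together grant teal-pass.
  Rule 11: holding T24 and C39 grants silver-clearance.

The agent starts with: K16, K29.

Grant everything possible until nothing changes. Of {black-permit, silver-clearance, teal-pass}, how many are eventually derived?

Holding K29 and K16 grants C39 (Rule 4).
Holding K16 and C39 grants green-key (Rule 2).
Holding green-key grants T24 (Rule 3).
Holding T24 and C39 grants silver-clearance (Rule 11).
black-permit would need L35 (Rule 6), but L35 is never granted.
silver-clearance: reached.
teal-pass would need T23, violet-badge, and red-clearance (Rule 10), but violet-badge is never granted.
Reached: silver-clearance — 1 of the 3.

1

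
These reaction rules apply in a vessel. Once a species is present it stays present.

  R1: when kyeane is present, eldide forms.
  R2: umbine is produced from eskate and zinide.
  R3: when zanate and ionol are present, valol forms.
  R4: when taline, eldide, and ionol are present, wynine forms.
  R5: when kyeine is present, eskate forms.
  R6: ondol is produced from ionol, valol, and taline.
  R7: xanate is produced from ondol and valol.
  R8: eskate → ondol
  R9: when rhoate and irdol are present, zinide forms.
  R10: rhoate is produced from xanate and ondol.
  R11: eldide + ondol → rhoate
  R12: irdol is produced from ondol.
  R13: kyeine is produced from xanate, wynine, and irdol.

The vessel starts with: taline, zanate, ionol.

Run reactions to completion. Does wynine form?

wynine would need taline, eldide, and ionol (R4), but eldide never forms.

No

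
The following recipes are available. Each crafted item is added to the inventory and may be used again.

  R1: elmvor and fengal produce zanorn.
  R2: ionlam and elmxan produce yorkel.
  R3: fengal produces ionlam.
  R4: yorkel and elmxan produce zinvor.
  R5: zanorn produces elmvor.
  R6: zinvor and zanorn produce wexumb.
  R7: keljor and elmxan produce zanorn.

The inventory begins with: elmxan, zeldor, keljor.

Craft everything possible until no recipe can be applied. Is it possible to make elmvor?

Yes

Using R7, keljor and elmxan make zanorn.
Using R5, zanorn makes elmvor.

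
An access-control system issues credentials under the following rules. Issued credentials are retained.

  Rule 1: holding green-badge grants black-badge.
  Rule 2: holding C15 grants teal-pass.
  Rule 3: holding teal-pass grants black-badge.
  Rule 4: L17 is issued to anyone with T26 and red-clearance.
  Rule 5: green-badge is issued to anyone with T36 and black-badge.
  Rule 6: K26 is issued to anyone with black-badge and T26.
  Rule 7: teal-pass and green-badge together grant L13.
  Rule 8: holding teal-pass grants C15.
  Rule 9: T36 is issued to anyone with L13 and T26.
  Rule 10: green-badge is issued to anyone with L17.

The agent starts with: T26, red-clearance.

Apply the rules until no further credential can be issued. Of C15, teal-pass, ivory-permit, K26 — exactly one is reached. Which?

K26

Holding T26 and red-clearance grants L17 (Rule 4).
Holding L17 grants green-badge (Rule 10).
Holding green-badge grants black-badge (Rule 1).
Holding black-badge and T26 grants K26 (Rule 6).
No rule produces ivory-permit, and it is not given. teal-pass would need C15 (Rule 2), but C15 is never granted. C15 would need teal-pass (Rule 8), but teal-pass is never granted.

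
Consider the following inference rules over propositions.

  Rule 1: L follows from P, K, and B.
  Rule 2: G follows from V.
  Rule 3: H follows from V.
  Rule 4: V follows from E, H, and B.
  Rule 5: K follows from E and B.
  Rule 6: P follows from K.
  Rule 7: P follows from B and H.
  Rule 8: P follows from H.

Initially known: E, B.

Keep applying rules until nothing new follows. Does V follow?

No

V would need E, H, and B (Rule 4), but H is never established.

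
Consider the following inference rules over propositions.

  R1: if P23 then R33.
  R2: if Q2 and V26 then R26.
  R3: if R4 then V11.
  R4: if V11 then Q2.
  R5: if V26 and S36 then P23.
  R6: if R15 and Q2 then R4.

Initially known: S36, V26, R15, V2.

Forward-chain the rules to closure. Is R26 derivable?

R26 would need Q2 and V26 (R2), but Q2 is never established.

No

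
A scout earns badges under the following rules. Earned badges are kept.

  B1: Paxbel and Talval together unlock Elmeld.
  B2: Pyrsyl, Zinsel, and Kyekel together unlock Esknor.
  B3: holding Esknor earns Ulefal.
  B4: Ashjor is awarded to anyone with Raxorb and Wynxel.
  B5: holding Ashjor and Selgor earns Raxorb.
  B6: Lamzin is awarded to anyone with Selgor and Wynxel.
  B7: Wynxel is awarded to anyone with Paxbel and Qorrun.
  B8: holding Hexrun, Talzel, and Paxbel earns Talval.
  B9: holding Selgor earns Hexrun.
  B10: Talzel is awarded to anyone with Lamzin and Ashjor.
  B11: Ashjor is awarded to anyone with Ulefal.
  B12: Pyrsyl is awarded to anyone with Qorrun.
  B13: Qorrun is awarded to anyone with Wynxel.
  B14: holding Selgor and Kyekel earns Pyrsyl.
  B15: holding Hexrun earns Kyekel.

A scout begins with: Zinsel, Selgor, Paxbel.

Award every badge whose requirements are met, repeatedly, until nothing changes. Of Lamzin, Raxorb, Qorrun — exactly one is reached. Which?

With Selgor, Hexrun is earned (B9).
With Hexrun, Kyekel is earned (B15).
With Selgor and Kyekel, Pyrsyl is earned (B14).
With Pyrsyl, Zinsel, and Kyekel, Esknor is earned (B2).
With Esknor, Ulefal is earned (B3).
With Ulefal, Ashjor is earned (B11).
With Ashjor and Selgor, Raxorb is earned (B5).
Qorrun would need Wynxel (B13), but Wynxel is never earned. Lamzin would need Selgor and Wynxel (B6), but Wynxel is never earned.

Raxorb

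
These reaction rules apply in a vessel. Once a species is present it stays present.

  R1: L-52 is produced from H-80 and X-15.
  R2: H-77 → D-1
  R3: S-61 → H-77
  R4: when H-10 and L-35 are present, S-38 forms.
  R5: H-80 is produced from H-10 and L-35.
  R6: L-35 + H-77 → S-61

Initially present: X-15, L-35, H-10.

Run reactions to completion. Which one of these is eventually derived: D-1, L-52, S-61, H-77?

L-52

H-10 and L-35 present → H-80 forms (R5).
H-80 and X-15 present → L-52 forms (R1).
S-61 would need L-35 and H-77 (R6), but H-77 never forms. H-77 would need S-61 (R3), but S-61 never forms. D-1 would need H-77 (R2), but H-77 never forms.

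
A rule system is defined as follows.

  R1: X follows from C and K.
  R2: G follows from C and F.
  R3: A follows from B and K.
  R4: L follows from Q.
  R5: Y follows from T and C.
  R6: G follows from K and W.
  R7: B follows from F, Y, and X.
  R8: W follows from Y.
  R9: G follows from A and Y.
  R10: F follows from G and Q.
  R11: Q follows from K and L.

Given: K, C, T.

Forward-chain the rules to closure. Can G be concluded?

Yes

From T and C, R5 gives Y.
Y holds, so W follows (R8).
K and W hold, so G follows (R6).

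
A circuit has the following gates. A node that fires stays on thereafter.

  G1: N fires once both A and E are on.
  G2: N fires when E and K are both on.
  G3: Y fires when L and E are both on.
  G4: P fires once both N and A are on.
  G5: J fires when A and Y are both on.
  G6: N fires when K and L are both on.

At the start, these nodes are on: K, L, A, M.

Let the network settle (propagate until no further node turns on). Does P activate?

Yes

K and L are on, so N fires (G6).
N and A are on, so P fires (G4).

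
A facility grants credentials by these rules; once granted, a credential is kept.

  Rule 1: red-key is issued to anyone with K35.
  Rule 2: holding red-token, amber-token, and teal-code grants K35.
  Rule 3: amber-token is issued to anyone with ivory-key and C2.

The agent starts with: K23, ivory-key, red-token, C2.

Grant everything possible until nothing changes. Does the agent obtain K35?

K35 would need red-token, amber-token, and teal-code (Rule 2), but teal-code is never granted.

No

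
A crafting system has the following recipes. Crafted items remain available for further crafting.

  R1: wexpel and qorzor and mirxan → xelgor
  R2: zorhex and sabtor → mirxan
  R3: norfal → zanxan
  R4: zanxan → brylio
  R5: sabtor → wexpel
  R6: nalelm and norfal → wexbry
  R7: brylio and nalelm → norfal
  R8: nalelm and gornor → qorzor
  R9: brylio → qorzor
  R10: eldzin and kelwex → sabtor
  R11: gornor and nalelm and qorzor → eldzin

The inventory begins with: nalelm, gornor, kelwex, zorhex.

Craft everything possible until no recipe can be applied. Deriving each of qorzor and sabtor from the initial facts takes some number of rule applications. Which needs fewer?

qorzor: Using R8, nalelm and gornor make qorzor. [1 rule application]
sabtor: nalelm and gornor → qorzor (R8). Using R11, gornor, nalelm, and qorzor make eldzin. Using R10, eldzin and kelwex make sabtor. [3 rule applications]
qorzor needs fewer.

qorzor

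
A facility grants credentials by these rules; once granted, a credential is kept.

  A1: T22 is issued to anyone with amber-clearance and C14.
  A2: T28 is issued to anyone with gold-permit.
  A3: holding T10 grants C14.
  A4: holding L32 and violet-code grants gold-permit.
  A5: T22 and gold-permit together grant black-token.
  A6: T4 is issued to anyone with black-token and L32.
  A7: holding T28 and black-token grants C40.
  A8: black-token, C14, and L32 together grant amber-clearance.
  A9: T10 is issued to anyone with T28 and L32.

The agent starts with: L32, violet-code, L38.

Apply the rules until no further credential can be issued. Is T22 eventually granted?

T22 would need amber-clearance and C14 (A1), but amber-clearance is never granted.

No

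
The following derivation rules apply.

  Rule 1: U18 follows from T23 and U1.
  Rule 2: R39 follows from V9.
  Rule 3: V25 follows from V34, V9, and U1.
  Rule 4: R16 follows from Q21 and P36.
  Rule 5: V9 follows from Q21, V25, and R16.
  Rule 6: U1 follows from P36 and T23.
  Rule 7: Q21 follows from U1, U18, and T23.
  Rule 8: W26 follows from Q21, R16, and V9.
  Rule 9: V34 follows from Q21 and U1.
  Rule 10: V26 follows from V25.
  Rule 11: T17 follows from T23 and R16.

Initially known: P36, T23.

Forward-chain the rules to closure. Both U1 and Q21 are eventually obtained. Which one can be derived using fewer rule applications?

U1: P36 and T23 hold, so U1 follows (Rule 6). [1 rule application]
Q21: P36 and T23 hold, so U1 follows (Rule 6). T23 and U1 hold, so U18 follows (Rule 1). U1, U18, and T23 hold, so Q21 follows (Rule 7). [3 rule applications]
U1 needs fewer.

U1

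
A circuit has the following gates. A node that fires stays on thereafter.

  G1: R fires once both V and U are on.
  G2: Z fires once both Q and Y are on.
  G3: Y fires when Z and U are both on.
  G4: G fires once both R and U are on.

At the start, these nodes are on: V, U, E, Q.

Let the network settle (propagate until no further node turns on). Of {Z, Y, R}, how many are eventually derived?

1

G1: V and U on → R on.
Z would need Q and Y (G2), but Y never turns on.
Y would need Z and U (G3), but Z never turns on.
R: reached.
Reached: R — 1 of the 3.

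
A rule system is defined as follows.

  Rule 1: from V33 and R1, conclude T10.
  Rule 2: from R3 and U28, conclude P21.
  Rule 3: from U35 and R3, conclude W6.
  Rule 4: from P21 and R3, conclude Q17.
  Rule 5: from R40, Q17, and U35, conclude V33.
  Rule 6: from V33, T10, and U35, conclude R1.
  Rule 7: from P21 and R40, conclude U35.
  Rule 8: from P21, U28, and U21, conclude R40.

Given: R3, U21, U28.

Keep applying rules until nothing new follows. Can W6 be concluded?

From R3 and U28, Rule 2 gives P21.
P21, U28, and U21 hold, so R40 follows (Rule 8).
From P21 and R40, Rule 7 gives U35.
U35 and R3 hold, so W6 follows (Rule 3).

Yes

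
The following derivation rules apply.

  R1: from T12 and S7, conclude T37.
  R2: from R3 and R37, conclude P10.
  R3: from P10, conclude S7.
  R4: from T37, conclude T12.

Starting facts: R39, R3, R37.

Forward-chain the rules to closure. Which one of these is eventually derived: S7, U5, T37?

S7

R3 and R37 hold, so P10 follows (R2).
From P10, R3 gives S7.
T37 would need T12 and S7 (R1), but T12 is never established. No rule produces U5, and it is not given.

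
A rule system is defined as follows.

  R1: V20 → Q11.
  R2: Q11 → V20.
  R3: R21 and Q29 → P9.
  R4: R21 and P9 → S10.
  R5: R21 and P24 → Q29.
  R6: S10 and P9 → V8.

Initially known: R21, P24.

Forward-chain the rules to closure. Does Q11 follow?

No

Q11 would need V20 (R1), but V20 is never established.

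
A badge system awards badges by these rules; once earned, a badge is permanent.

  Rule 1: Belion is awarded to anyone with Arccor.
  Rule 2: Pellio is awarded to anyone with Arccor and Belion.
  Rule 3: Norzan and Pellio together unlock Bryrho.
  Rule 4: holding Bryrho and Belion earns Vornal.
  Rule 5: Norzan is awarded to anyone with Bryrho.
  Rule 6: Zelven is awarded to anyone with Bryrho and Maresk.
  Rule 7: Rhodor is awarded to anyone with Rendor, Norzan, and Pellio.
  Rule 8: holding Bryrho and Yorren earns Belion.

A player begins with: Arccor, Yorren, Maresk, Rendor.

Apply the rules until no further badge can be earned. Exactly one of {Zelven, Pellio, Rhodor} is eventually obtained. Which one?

With Arccor, Belion is earned (Rule 1).
With Arccor and Belion, Pellio is earned (Rule 2).
Zelven would need Bryrho and Maresk (Rule 6), but Bryrho is never earned. Rhodor would need Rendor, Norzan, and Pellio (Rule 7), but Norzan is never earned.

Pellio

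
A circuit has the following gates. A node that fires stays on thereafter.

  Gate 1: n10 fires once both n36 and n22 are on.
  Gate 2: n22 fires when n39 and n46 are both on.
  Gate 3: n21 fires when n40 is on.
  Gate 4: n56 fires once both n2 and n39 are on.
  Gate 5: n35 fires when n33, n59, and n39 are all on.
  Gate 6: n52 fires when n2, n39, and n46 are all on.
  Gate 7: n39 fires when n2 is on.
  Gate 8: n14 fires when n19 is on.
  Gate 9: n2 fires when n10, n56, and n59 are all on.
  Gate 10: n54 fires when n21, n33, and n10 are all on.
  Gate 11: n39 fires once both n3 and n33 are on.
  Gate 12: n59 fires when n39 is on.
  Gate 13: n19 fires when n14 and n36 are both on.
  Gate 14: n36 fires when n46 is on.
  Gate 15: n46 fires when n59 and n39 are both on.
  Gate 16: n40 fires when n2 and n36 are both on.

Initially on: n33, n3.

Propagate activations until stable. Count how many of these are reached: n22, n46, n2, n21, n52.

Gate 11: n3 and n33 on → n39 on.
n39 is on, so n59 fires (Gate 12).
n59 and n39 are on, so n46 fires (Gate 15).
n39 and n46 are on, so n22 fires (Gate 2).
n22: reached.
n46: reached.
n2 would need n10, n56, and n59 (Gate 9), but n56 never turns on.
n21 would need n40 (Gate 3), but n40 never turns on.
n52 would need n2, n39, and n46 (Gate 6), but n2 never turns on.
Reached: n22 and n46 — 2 of the 5.

2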